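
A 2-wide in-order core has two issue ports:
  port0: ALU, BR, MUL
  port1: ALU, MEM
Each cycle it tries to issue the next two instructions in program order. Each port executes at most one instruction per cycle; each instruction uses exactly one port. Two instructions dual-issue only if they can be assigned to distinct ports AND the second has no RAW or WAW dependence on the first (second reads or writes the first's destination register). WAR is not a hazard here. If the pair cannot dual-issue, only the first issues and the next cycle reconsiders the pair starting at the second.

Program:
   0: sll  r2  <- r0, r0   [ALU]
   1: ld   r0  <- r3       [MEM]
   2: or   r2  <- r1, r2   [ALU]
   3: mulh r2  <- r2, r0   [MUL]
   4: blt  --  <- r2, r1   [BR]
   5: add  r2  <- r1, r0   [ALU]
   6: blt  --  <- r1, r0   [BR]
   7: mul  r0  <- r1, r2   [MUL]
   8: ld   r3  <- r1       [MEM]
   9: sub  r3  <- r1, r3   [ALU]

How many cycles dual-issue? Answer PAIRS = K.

t=0 i0,i1:sll.ALU+ld.MEM ; pair
t=1 i2:or.ALU ; RAW+WAW r2
t=2 i3:mulh.MUL ; no-port MUL/BR
t=3 i4,i5:blt.BR+add.ALU ; pair
t=4 i6:blt.BR ; no-port BR/MUL
t=5 i7,i8:mul.MUL+ld.MEM ; pair
t=6 i9:sub.ALU ; tail

PAIRS = 3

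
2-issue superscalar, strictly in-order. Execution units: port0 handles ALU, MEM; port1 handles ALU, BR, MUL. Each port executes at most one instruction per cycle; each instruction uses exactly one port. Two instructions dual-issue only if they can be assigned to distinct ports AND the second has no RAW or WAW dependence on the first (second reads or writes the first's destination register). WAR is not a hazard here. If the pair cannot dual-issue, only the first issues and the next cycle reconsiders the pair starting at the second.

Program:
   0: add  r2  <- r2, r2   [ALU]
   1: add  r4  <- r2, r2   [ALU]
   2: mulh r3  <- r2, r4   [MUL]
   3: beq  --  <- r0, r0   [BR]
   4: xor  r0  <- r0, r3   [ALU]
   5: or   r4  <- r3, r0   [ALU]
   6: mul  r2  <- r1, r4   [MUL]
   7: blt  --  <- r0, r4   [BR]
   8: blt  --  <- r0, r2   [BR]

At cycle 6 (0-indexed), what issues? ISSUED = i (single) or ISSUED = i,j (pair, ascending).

0. add.ALU @i0  | RAW r2
1. add.ALU @i1  | RAW r4
2. mulh.MUL @i2  | no-port MUL/BR
3. beq.BR;xor.ALU @i3&i4  | pair
4. or.ALU @i5  | RAW r4
5. mul.MUL @i6  | no-port MUL/BR
6. blt.BR @i7  | no-port BR/BR
7. blt.BR @i8  | tail

ISSUED = 7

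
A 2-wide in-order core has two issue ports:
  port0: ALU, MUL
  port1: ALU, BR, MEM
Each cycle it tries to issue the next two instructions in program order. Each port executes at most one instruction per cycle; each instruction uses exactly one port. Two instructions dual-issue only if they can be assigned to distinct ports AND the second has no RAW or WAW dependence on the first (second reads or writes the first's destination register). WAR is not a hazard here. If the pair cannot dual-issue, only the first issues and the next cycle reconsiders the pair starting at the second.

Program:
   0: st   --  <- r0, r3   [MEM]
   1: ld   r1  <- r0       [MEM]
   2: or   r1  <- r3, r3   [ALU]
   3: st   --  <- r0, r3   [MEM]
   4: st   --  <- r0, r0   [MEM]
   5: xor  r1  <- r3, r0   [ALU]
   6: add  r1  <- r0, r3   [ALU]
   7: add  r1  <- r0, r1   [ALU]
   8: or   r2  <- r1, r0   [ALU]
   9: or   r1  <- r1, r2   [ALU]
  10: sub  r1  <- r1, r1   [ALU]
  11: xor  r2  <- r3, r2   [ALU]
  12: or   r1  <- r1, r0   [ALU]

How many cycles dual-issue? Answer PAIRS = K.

PAIRS = 3

0. st.MEM @i0  | no-port MEM/MEM
1. ld.MEM @i1  | WAW r1
2. or.ALU;st.MEM @i2+i3  | 2-wide
3. st.MEM;xor.ALU @i4+i5  | 2-wide
4. add.ALU @i6  | RAW+WAW r1
5. add.ALU @i7  | RAW r1
6. or.ALU @i8  | RAW r2
7. or.ALU @i9  | RAW+WAW r1
8. sub.ALU;xor.ALU @i10+i11  | 2-wide
9. or.ALU @i12  | tail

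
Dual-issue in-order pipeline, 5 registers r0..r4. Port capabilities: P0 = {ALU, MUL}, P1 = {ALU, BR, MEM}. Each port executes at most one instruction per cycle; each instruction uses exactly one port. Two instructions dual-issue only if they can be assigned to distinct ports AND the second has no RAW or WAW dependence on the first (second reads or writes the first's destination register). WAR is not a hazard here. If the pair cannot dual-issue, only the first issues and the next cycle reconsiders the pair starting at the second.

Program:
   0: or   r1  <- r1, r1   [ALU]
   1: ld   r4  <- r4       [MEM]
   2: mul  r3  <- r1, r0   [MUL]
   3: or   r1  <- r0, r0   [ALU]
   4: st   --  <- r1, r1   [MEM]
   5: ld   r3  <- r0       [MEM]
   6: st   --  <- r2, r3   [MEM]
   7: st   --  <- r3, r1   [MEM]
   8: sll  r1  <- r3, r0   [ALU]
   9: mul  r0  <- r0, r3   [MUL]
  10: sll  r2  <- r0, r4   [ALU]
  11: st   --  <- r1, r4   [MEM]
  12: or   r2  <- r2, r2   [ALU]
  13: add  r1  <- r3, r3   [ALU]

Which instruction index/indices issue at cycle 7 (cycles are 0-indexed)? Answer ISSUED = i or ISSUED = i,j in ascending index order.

ISSUED = 10,11

0. or.ALU ld.MEM @i0+i1  | dual
1. mul.MUL or.ALU @i2+i3  | dual
2. st.MEM @i4  | no-port MEM/MEM
3. ld.MEM @i5  | no-port MEM/MEM
4. st.MEM @i6  | no-port MEM/MEM
5. st.MEM sll.ALU @i7+i8  | dual
6. mul.MUL @i9  | RAW r0
7. sll.ALU st.MEM @i10+i11  | dual
8. or.ALU add.ALU @i12+i13  | dual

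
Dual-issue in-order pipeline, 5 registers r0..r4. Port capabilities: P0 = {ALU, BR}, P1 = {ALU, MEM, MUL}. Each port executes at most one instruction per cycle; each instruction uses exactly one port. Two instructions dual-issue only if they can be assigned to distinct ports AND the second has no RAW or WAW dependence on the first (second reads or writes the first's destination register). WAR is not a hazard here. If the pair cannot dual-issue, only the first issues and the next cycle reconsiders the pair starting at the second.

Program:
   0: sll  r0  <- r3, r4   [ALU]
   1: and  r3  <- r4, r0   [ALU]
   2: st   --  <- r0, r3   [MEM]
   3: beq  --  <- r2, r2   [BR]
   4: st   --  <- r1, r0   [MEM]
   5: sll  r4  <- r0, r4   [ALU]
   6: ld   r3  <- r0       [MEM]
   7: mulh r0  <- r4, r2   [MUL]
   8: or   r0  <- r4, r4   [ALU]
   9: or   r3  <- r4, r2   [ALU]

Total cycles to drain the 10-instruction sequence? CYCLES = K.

#0 head=0: sll.ALU i0 RAW r0
#1 head=1: and.ALU i1 RAW r3
#2 head=2: st.MEM;beq.BR i2+i3 2-wide
#3 head=4: st.MEM;sll.ALU i4+i5 2-wide
#4 head=6: ld.MEM i6 no-port MEM/MUL
#5 head=7: mulh.MUL i7 WAW r0
#6 head=8: or.ALU;or.ALU i8+i9 2-wide

CYCLES = 7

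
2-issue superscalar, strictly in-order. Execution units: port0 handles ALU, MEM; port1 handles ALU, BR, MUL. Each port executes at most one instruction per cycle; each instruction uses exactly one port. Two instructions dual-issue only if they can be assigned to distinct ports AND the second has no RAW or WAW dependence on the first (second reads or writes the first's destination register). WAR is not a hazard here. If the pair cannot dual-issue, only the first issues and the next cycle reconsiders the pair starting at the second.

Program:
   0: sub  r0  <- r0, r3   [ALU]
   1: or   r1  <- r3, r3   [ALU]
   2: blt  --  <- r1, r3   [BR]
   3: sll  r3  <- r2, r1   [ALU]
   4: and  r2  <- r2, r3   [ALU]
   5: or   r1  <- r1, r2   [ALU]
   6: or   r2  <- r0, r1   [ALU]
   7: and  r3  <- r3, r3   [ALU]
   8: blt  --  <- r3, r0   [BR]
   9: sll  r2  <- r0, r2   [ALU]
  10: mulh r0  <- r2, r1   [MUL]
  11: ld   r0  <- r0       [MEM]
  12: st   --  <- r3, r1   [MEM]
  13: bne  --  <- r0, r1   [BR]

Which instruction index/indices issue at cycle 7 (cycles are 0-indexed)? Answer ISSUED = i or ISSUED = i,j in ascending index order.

ISSUED = 11

c0: i0,i1 sub or  pair
c1: i2,i3 blt sll  pair
c2: i4 and  RAW r2
c3: i5 or  RAW r1
c4: i6,i7 or and  pair
c5: i8,i9 blt sll  pair
c6: i10 mulh  RAW+WAW r0
c7: i11 ld  no-port MEM/MEM
c8: i12,i13 st bne  pair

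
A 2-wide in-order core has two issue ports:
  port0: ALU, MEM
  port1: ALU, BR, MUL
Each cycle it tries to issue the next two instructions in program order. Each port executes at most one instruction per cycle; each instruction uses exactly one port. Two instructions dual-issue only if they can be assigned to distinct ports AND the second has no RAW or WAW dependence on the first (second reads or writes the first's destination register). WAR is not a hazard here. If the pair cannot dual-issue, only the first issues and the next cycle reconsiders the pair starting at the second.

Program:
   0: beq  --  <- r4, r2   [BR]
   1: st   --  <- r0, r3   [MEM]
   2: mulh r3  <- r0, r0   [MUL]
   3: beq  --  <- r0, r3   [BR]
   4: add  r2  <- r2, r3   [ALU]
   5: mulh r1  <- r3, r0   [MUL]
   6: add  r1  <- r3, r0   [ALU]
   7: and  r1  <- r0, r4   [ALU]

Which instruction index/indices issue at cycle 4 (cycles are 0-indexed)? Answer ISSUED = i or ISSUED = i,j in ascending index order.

t=0 i0&i1:beq;st ; pair
t=1 i2:mulh ; no-port MUL/BR
t=2 i3&i4:beq;add ; pair
t=3 i5:mulh ; WAW r1
t=4 i6:add ; WAW r1
t=5 i7:and ; tail

ISSUED = 6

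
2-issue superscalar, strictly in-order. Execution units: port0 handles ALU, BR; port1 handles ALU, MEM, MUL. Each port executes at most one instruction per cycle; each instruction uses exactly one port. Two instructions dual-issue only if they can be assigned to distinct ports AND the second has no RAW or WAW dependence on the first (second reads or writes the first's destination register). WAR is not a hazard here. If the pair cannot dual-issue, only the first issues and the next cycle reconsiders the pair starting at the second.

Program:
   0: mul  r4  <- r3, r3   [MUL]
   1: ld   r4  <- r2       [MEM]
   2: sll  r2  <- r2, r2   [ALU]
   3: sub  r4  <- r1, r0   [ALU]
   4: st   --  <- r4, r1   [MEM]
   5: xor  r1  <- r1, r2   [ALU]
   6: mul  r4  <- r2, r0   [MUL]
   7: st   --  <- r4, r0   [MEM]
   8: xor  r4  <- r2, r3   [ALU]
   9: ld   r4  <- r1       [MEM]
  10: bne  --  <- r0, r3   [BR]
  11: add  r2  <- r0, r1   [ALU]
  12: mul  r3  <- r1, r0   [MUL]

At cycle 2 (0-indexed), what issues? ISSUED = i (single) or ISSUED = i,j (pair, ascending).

0. mul.MUL @i0  | no-port MUL/MEM
1. ld.MEM+sll.ALU @i1&i2  | 2-wide
2. sub.ALU @i3  | RAW r4
3. st.MEM+xor.ALU @i4&i5  | 2-wide
4. mul.MUL @i6  | no-port MUL/MEM
5. st.MEM+xor.ALU @i7&i8  | 2-wide
6. ld.MEM+bne.BR @i9&i10  | 2-wide
7. add.ALU+mul.MUL @i11&i12  | 2-wide

ISSUED = 3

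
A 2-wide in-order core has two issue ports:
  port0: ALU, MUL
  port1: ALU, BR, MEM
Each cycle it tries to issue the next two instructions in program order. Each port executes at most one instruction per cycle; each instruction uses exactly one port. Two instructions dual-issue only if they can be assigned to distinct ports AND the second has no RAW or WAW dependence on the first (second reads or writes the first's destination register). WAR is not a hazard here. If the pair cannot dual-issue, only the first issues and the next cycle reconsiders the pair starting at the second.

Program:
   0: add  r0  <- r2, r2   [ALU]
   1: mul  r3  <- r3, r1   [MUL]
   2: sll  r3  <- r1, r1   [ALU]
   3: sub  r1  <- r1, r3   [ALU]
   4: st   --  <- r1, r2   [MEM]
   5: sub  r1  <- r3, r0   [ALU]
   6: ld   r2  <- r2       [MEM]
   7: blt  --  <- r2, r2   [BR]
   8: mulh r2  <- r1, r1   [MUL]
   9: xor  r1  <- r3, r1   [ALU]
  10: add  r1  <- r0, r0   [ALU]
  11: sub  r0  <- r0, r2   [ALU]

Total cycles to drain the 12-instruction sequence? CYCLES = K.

0. add.ALU;mul.MUL @i0,i1  | 2-wide
1. sll.ALU @i2  | RAW r3
2. sub.ALU @i3  | RAW r1
3. st.MEM;sub.ALU @i4,i5  | 2-wide
4. ld.MEM @i6  | no-port MEM/BR
5. blt.BR;mulh.MUL @i7,i8  | 2-wide
6. xor.ALU @i9  | WAW r1
7. add.ALU;sub.ALU @i10,i11  | 2-wide

CYCLES = 8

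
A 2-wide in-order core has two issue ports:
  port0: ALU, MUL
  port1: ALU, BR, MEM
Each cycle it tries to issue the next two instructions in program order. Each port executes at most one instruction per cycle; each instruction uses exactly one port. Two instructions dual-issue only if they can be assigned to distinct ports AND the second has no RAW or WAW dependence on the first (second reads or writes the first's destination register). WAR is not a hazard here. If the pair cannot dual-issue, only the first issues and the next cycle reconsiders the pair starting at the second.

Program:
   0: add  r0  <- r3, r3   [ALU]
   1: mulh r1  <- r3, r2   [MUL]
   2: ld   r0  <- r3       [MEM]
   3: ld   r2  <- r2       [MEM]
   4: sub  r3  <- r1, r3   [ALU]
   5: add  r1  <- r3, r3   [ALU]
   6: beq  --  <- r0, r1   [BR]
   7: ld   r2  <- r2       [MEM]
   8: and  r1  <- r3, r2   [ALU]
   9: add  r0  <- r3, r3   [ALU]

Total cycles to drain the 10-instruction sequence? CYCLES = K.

CYCLES = 7

t=0 i0&i1:add mulh ; 2-wide
t=1 i2:ld ; no-port MEM/MEM
t=2 i3&i4:ld sub ; 2-wide
t=3 i5:add ; RAW r1
t=4 i6:beq ; no-port BR/MEM
t=5 i7:ld ; RAW r2
t=6 i8&i9:and add ; 2-wide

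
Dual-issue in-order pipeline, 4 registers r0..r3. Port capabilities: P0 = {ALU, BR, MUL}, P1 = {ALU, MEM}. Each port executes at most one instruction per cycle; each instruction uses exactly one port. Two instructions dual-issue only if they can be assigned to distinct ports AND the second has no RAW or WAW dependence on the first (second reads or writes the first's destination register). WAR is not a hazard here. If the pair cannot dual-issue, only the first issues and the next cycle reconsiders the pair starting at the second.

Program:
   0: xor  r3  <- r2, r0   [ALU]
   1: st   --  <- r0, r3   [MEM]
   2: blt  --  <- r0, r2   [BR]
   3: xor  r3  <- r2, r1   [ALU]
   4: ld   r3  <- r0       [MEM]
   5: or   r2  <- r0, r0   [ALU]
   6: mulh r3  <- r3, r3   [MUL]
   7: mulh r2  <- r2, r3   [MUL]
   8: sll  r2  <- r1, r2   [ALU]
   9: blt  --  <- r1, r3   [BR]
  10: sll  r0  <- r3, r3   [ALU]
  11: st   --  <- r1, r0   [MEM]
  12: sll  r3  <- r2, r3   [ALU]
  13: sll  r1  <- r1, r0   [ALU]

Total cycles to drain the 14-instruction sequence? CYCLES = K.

CYCLES = 10

t=0 i0:xor ; RAW r3
t=1 i1,i2:st;blt ; 2-wide
t=2 i3:xor ; WAW r3
t=3 i4,i5:ld;or ; 2-wide
t=4 i6:mulh ; no-port MUL/MUL
t=5 i7:mulh ; RAW+WAW r2
t=6 i8,i9:sll;blt ; 2-wide
t=7 i10:sll ; RAW r0
t=8 i11,i12:st;sll ; 2-wide
t=9 i13:sll ; tail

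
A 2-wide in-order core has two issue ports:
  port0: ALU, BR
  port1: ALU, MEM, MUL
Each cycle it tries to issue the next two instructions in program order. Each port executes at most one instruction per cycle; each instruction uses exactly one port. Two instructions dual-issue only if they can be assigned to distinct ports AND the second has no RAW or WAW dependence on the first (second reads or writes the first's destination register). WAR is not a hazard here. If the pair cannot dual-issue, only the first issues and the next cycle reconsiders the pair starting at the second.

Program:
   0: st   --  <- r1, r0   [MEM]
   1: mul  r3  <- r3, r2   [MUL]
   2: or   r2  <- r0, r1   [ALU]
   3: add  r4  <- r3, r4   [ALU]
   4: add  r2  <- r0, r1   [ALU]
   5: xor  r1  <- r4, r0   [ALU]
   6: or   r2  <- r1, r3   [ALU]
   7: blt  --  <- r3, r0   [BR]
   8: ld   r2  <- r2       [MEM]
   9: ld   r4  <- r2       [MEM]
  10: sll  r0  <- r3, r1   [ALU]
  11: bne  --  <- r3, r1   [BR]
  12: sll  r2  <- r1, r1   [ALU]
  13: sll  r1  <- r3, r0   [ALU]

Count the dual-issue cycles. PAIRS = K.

  cy0 -> i0 (st.MEM) no-port MEM/MUL
  cy1 -> i1&i2 (mul.MUL or.ALU) dual
  cy2 -> i3&i4 (add.ALU add.ALU) dual
  cy3 -> i5 (xor.ALU) RAW r1
  cy4 -> i6&i7 (or.ALU blt.BR) dual
  cy5 -> i8 (ld.MEM) no-port MEM/MEM
  cy6 -> i9&i10 (ld.MEM sll.ALU) dual
  cy7 -> i11&i12 (bne.BR sll.ALU) dual
  cy8 -> i13 (sll.ALU) tail

PAIRS = 5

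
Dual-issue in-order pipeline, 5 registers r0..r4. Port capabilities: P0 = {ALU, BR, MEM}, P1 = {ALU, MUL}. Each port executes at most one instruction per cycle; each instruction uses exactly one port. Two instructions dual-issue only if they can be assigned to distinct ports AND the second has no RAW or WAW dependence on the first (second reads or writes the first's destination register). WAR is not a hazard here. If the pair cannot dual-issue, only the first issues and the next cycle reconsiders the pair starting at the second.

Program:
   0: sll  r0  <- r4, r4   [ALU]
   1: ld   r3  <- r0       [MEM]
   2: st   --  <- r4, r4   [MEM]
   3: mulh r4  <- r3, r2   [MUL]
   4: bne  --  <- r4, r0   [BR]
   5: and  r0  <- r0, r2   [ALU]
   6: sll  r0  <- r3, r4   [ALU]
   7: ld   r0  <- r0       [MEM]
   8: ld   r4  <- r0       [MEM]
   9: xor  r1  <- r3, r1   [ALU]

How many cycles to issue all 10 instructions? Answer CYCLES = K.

0. sll @i0  | RAW r0
1. ld @i1  | no-port MEM/MEM
2. st;mulh @i2&i3  | 2-wide
3. bne;and @i4&i5  | 2-wide
4. sll @i6  | RAW+WAW r0
5. ld @i7  | no-port MEM/MEM
6. ld;xor @i8&i9  | 2-wide

CYCLES = 7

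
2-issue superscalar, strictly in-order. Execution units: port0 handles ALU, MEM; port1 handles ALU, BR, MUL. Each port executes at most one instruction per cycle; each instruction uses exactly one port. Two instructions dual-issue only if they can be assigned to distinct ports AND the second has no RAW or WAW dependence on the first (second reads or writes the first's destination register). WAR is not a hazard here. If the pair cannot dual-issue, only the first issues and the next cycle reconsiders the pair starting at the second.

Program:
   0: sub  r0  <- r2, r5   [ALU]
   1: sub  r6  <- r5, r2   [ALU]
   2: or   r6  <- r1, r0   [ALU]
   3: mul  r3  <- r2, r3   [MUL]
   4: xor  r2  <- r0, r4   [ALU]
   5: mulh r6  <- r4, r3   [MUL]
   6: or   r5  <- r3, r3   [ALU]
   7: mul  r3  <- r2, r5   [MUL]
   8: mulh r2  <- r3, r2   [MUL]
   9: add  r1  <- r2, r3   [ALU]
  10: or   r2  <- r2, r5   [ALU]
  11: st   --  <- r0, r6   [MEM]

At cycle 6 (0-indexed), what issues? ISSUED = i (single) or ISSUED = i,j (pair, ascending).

0. sub.ALU/sub.ALU @i0&i1  | 2-wide
1. or.ALU/mul.MUL @i2&i3  | 2-wide
2. xor.ALU/mulh.MUL @i4&i5  | 2-wide
3. or.ALU @i6  | RAW r5
4. mul.MUL @i7  | no-port MUL/MUL
5. mulh.MUL @i8  | RAW r2
6. add.ALU/or.ALU @i9&i10  | 2-wide
7. st.MEM @i11  | tail

ISSUED = 9,10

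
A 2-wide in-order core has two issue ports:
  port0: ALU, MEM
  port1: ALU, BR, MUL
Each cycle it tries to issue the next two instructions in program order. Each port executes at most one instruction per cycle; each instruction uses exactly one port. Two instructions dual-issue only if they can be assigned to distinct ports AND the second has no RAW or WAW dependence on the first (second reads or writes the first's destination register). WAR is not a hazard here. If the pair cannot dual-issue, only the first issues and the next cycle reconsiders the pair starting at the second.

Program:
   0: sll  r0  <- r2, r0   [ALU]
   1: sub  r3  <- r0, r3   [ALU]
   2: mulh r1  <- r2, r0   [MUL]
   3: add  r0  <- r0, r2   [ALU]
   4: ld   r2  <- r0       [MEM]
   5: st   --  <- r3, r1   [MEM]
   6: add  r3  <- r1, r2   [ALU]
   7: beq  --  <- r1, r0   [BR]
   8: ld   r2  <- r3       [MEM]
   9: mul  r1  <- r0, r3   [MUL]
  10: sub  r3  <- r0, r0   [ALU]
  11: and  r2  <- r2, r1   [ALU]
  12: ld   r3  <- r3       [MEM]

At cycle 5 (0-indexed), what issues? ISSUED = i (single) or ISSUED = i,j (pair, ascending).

[0] i0  sll.ALU  -- RAW r0
[1] i1/i2  sub.ALU/mulh.MUL  -- 2-wide
[2] i3  add.ALU  -- RAW r0
[3] i4  ld.MEM  -- no-port MEM/MEM
[4] i5/i6  st.MEM/add.ALU  -- 2-wide
[5] i7/i8  beq.BR/ld.MEM  -- 2-wide
[6] i9/i10  mul.MUL/sub.ALU  -- 2-wide
[7] i11/i12  and.ALU/ld.MEM  -- 2-wide

ISSUED = 7,8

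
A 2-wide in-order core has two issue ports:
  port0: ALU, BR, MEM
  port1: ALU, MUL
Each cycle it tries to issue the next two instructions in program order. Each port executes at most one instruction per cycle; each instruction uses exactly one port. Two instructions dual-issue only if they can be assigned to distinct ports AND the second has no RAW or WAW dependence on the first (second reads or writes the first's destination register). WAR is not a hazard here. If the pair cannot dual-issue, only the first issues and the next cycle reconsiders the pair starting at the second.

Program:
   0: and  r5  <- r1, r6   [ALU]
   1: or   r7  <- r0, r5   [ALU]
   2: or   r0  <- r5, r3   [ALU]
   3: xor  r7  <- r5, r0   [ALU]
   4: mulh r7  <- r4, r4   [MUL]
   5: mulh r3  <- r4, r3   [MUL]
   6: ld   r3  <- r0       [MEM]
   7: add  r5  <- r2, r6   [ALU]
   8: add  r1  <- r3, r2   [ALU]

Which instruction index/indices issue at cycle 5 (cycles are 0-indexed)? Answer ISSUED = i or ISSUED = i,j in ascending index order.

ISSUED = 6,7

t=0 i0:and.ALU ; RAW r5
t=1 i1+i2:or.ALU;or.ALU ; pair
t=2 i3:xor.ALU ; WAW r7
t=3 i4:mulh.MUL ; no-port MUL/MUL
t=4 i5:mulh.MUL ; WAW r3
t=5 i6+i7:ld.MEM;add.ALU ; pair
t=6 i8:add.ALU ; tail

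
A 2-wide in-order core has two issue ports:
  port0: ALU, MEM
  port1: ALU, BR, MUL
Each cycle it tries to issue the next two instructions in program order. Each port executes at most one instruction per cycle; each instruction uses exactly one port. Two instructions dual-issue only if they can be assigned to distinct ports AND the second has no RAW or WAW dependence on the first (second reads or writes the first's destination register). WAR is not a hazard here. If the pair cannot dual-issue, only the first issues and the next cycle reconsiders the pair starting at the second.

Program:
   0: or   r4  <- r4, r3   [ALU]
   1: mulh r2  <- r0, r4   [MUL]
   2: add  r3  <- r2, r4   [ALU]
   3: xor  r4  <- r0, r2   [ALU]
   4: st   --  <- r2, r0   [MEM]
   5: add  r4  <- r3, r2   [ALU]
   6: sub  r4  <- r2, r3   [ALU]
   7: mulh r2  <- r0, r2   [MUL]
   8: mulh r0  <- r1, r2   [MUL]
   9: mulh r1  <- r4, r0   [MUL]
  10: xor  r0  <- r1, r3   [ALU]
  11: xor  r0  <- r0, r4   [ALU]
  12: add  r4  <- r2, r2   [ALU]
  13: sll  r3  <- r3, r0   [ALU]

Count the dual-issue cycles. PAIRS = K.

c0: i0 or.ALU  RAW r4
c1: i1 mulh.MUL  RAW r2
c2: i2+i3 add.ALU xor.ALU  2-wide
c3: i4+i5 st.MEM add.ALU  2-wide
c4: i6+i7 sub.ALU mulh.MUL  2-wide
c5: i8 mulh.MUL  no-port MUL/MUL
c6: i9 mulh.MUL  RAW r1
c7: i10 xor.ALU  RAW+WAW r0
c8: i11+i12 xor.ALU add.ALU  2-wide
c9: i13 sll.ALU  tail

PAIRS = 4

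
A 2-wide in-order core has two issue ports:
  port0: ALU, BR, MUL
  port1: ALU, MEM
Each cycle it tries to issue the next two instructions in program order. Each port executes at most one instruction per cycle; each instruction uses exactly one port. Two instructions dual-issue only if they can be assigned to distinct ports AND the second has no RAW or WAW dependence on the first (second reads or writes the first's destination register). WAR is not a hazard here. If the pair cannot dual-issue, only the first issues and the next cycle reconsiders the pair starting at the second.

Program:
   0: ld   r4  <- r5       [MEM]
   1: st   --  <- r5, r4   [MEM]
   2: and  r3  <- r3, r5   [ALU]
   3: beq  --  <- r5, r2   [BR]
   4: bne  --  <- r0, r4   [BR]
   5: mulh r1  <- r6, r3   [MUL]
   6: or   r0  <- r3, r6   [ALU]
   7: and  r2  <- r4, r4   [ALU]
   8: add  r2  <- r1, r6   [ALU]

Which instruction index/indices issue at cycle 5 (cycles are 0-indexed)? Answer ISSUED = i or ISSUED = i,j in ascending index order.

[0] i0  ld  -- no-port MEM/MEM
[1] i1&i2  st/and  -- pair
[2] i3  beq  -- no-port BR/BR
[3] i4  bne  -- no-port BR/MUL
[4] i5&i6  mulh/or  -- pair
[5] i7  and  -- WAW r2
[6] i8  add  -- tail

ISSUED = 7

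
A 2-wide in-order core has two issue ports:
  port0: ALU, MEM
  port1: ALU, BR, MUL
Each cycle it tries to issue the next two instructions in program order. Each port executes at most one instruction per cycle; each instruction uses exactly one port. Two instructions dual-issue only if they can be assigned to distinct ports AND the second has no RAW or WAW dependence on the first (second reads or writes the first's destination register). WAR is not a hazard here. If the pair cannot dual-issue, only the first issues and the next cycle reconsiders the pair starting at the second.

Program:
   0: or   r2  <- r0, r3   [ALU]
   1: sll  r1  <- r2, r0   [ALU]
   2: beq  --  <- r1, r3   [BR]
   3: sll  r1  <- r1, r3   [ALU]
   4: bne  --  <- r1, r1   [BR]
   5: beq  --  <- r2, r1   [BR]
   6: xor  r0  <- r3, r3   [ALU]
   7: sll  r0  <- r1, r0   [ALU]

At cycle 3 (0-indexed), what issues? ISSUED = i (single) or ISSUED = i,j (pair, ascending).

t=0 i0:or ; RAW r2
t=1 i1:sll ; RAW r1
t=2 i2+i3:beq+sll ; dual
t=3 i4:bne ; no-port BR/BR
t=4 i5+i6:beq+xor ; dual
t=5 i7:sll ; tail

ISSUED = 4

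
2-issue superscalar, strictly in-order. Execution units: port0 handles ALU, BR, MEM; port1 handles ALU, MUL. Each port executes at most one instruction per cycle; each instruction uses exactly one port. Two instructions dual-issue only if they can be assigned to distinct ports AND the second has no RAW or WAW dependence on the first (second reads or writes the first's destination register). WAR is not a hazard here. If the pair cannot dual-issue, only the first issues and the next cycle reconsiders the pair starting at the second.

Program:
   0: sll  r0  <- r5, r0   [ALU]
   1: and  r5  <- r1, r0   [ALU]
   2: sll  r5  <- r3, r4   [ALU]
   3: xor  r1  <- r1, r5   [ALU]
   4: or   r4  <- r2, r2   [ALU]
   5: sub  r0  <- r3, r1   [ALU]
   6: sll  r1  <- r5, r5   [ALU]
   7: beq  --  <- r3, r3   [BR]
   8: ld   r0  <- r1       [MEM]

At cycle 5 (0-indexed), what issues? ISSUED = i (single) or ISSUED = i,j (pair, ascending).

[0] i0  sll  -- RAW r0
[1] i1  and  -- WAW r5
[2] i2  sll  -- RAW r5
[3] i3+i4  xor+or  -- pair
[4] i5+i6  sub+sll  -- pair
[5] i7  beq  -- no-port BR/MEM
[6] i8  ld  -- tail

ISSUED = 7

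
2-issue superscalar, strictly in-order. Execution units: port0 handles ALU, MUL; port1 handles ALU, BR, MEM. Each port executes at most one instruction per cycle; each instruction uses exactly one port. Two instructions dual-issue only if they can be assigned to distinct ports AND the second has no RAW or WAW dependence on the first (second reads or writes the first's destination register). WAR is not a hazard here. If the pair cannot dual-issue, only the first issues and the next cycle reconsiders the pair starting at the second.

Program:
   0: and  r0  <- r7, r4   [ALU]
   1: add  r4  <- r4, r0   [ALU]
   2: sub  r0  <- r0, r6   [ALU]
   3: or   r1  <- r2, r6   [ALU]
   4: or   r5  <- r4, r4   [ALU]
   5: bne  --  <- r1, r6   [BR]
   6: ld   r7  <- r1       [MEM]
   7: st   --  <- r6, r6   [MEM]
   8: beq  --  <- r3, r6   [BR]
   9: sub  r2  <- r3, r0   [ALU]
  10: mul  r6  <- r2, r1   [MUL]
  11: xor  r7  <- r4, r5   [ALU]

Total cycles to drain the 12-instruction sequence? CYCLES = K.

CYCLES = 8

c0: i0 and.ALU  RAW r0
c1: i1&i2 add.ALU/sub.ALU  pair
c2: i3&i4 or.ALU/or.ALU  pair
c3: i5 bne.BR  no-port BR/MEM
c4: i6 ld.MEM  no-port MEM/MEM
c5: i7 st.MEM  no-port MEM/BR
c6: i8&i9 beq.BR/sub.ALU  pair
c7: i10&i11 mul.MUL/xor.ALU  pair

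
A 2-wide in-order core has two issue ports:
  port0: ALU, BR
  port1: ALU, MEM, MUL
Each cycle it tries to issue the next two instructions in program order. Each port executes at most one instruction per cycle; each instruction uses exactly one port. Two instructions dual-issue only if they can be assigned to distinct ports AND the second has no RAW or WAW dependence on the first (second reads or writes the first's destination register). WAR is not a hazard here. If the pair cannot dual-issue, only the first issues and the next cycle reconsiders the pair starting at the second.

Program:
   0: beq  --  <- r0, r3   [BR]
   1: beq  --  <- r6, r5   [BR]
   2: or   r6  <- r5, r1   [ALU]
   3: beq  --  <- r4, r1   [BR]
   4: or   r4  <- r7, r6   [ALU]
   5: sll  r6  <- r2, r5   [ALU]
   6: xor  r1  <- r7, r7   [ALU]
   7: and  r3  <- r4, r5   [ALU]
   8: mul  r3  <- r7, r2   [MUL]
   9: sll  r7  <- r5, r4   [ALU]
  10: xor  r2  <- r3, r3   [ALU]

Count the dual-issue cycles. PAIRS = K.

0. beq @i0  | no-port BR/BR
1. beq/or @i1,i2  | dual
2. beq/or @i3,i4  | dual
3. sll/xor @i5,i6  | dual
4. and @i7  | WAW r3
5. mul/sll @i8,i9  | dual
6. xor @i10  | tail

PAIRS = 4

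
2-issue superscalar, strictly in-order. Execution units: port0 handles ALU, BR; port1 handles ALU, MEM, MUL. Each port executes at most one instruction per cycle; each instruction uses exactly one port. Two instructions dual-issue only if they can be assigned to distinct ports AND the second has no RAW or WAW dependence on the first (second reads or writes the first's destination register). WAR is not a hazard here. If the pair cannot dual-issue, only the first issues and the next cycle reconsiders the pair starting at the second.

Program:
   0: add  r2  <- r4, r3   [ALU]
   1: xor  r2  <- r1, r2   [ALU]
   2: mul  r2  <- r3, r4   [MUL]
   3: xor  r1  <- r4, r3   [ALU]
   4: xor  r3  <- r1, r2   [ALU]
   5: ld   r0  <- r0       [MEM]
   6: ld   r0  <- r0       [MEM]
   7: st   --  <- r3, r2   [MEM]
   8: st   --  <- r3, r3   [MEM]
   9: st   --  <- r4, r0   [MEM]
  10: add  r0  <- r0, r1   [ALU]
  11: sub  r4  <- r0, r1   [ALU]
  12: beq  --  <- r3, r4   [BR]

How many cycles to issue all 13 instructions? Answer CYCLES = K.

CYCLES = 10

[0] i0  add  -- RAW+WAW r2
[1] i1  xor  -- WAW r2
[2] i2/i3  mul+xor  -- pair
[3] i4/i5  xor+ld  -- pair
[4] i6  ld  -- no-port MEM/MEM
[5] i7  st  -- no-port MEM/MEM
[6] i8  st  -- no-port MEM/MEM
[7] i9/i10  st+add  -- pair
[8] i11  sub  -- RAW r4
[9] i12  beq  -- tail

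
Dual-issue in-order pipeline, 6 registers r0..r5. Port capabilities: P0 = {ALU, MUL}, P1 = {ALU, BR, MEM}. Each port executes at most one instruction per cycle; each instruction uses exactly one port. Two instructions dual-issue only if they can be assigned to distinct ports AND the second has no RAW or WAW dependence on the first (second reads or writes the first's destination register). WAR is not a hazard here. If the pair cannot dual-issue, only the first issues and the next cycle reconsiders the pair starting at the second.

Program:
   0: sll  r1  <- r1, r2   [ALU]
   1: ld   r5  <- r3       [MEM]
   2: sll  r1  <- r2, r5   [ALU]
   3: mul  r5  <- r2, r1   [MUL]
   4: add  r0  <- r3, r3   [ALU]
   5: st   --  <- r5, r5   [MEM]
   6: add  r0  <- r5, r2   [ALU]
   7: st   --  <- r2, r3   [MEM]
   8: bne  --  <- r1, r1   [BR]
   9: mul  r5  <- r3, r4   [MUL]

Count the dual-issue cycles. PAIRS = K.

#0 head=0: sll+ld i0&i1 pair
#1 head=2: sll i2 RAW r1
#2 head=3: mul+add i3&i4 pair
#3 head=5: st+add i5&i6 pair
#4 head=7: st i7 no-port MEM/BR
#5 head=8: bne+mul i8&i9 pair

PAIRS = 4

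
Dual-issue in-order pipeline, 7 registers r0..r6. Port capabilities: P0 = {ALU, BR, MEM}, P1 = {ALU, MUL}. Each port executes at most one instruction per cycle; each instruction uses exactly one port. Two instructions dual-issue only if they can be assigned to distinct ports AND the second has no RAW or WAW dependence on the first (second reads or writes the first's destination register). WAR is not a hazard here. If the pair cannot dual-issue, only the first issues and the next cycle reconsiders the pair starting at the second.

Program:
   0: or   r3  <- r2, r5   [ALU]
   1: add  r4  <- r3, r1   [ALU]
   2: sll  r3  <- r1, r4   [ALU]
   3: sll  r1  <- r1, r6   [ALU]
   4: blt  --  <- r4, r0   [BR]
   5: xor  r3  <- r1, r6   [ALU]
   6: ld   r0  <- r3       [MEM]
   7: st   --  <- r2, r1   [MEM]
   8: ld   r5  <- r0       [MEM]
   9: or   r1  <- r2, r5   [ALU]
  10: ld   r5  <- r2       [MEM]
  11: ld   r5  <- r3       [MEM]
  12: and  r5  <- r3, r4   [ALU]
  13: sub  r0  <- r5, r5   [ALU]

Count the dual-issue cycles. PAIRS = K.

PAIRS = 3

c0: i0 or.ALU  RAW r3
c1: i1 add.ALU  RAW r4
c2: i2,i3 sll.ALU/sll.ALU  pair
c3: i4,i5 blt.BR/xor.ALU  pair
c4: i6 ld.MEM  no-port MEM/MEM
c5: i7 st.MEM  no-port MEM/MEM
c6: i8 ld.MEM  RAW r5
c7: i9,i10 or.ALU/ld.MEM  pair
c8: i11 ld.MEM  WAW r5
c9: i12 and.ALU  RAW r5
c10: i13 sub.ALU  tail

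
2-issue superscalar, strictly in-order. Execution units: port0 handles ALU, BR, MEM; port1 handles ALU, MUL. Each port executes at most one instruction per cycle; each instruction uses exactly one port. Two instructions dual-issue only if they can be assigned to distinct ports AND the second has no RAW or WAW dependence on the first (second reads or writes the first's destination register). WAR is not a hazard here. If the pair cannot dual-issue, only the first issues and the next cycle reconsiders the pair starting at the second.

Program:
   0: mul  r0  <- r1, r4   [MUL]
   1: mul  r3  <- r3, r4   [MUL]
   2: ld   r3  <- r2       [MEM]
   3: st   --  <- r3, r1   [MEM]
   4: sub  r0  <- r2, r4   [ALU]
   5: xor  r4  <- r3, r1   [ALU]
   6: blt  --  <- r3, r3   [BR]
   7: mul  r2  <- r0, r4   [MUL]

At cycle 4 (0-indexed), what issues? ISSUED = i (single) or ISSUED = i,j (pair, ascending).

  cy0 -> i0 (mul) no-port MUL/MUL
  cy1 -> i1 (mul) WAW r3
  cy2 -> i2 (ld) no-port MEM/MEM
  cy3 -> i3+i4 (st+sub) pair
  cy4 -> i5+i6 (xor+blt) pair
  cy5 -> i7 (mul) tail

ISSUED = 5,6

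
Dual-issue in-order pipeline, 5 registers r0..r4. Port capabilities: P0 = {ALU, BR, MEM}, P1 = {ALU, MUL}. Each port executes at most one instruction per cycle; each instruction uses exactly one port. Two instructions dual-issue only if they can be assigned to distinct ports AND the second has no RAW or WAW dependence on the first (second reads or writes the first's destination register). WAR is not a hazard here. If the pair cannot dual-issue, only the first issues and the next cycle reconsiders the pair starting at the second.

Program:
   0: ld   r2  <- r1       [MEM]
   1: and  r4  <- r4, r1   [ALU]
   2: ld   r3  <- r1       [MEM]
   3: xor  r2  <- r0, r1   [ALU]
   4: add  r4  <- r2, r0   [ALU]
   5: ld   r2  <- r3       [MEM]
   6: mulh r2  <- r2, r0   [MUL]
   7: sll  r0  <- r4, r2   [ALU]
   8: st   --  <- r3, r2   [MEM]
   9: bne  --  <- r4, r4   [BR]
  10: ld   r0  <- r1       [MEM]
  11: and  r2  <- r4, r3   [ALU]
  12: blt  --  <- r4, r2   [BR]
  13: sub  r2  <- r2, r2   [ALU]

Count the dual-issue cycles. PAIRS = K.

  cy0 -> i0,i1 (ld;and) pair
  cy1 -> i2,i3 (ld;xor) pair
  cy2 -> i4,i5 (add;ld) pair
  cy3 -> i6 (mulh) RAW r2
  cy4 -> i7,i8 (sll;st) pair
  cy5 -> i9 (bne) no-port BR/MEM
  cy6 -> i10,i11 (ld;and) pair
  cy7 -> i12,i13 (blt;sub) pair

PAIRS = 6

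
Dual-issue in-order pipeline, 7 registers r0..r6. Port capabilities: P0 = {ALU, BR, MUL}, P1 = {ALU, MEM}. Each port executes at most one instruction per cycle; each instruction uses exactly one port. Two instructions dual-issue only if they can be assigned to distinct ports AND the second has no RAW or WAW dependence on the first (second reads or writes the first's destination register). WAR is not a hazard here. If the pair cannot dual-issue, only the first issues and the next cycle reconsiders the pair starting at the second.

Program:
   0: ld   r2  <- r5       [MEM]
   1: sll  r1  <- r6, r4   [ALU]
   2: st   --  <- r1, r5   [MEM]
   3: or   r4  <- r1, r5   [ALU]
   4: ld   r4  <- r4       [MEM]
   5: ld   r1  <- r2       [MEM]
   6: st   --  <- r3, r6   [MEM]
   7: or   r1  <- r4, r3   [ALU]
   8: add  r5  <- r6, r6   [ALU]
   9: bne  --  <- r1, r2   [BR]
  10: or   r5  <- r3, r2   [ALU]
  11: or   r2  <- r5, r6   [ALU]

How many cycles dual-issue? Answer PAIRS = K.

[0] i0+i1  ld+sll  -- 2-wide
[1] i2+i3  st+or  -- 2-wide
[2] i4  ld  -- no-port MEM/MEM
[3] i5  ld  -- no-port MEM/MEM
[4] i6+i7  st+or  -- 2-wide
[5] i8+i9  add+bne  -- 2-wide
[6] i10  or  -- RAW r5
[7] i11  or  -- tail

PAIRS = 4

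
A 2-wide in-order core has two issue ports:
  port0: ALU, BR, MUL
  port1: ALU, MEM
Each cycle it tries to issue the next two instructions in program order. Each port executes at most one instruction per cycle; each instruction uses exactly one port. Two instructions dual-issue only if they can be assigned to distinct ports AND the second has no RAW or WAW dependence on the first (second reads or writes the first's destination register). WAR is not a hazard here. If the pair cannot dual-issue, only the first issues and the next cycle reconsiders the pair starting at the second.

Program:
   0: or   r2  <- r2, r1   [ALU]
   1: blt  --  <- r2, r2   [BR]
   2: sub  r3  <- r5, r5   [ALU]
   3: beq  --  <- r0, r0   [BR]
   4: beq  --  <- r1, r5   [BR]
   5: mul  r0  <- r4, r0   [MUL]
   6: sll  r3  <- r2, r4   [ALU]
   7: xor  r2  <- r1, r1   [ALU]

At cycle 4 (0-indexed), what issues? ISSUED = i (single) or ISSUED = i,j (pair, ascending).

ISSUED = 5,6

[0] i0  or.ALU  -- RAW r2
[1] i1&i2  blt.BR sub.ALU  -- dual
[2] i3  beq.BR  -- no-port BR/BR
[3] i4  beq.BR  -- no-port BR/MUL
[4] i5&i6  mul.MUL sll.ALU  -- dual
[5] i7  xor.ALU  -- tail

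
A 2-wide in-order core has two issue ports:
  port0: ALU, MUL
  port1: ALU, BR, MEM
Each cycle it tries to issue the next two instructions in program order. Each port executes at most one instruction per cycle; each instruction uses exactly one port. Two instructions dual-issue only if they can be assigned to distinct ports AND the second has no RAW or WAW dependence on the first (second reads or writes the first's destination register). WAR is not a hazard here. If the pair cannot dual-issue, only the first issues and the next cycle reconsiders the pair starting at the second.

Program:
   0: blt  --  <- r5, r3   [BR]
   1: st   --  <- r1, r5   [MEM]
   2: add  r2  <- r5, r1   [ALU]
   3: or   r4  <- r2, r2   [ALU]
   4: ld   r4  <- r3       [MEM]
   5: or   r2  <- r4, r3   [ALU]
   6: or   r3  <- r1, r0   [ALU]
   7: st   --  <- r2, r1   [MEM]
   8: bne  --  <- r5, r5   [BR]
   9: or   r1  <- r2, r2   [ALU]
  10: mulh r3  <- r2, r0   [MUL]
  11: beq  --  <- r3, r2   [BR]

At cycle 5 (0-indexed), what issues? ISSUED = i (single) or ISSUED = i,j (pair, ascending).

ISSUED = 7

  cy0 -> i0 (blt.BR) no-port BR/MEM
  cy1 -> i1&i2 (st.MEM add.ALU) dual
  cy2 -> i3 (or.ALU) WAW r4
  cy3 -> i4 (ld.MEM) RAW r4
  cy4 -> i5&i6 (or.ALU or.ALU) dual
  cy5 -> i7 (st.MEM) no-port MEM/BR
  cy6 -> i8&i9 (bne.BR or.ALU) dual
  cy7 -> i10 (mulh.MUL) RAW r3
  cy8 -> i11 (beq.BR) tail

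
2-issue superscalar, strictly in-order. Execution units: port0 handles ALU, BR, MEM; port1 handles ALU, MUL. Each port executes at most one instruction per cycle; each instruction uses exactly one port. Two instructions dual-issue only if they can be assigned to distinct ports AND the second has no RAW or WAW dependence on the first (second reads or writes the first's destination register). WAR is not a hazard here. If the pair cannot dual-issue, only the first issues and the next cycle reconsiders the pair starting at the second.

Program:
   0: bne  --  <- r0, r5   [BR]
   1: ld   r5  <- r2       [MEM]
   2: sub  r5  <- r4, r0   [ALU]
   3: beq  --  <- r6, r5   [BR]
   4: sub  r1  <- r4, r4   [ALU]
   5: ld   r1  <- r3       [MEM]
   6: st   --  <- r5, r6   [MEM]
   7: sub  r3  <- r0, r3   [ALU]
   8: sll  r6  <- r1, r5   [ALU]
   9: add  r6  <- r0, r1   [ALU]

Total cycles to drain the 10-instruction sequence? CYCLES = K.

CYCLES = 8

0. bne.BR @i0  | no-port BR/MEM
1. ld.MEM @i1  | WAW r5
2. sub.ALU @i2  | RAW r5
3. beq.BR/sub.ALU @i3+i4  | 2-wide
4. ld.MEM @i5  | no-port MEM/MEM
5. st.MEM/sub.ALU @i6+i7  | 2-wide
6. sll.ALU @i8  | WAW r6
7. add.ALU @i9  | tail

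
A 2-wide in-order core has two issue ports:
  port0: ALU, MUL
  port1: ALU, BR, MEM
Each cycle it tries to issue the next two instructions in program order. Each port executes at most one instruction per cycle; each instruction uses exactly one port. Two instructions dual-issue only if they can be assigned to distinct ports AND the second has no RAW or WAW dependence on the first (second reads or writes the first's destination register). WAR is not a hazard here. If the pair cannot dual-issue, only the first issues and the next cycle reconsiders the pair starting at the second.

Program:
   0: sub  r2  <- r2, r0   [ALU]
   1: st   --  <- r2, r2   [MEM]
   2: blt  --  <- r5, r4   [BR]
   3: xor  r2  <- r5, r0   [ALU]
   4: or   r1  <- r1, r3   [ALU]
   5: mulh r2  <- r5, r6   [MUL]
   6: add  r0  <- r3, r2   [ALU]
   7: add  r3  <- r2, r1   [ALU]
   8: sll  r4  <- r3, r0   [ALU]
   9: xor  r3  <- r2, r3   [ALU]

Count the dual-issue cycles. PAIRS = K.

0. sub.ALU @i0  | RAW r2
1. st.MEM @i1  | no-port MEM/BR
2. blt.BR;xor.ALU @i2+i3  | pair
3. or.ALU;mulh.MUL @i4+i5  | pair
4. add.ALU;add.ALU @i6+i7  | pair
5. sll.ALU;xor.ALU @i8+i9  | pair

PAIRS = 4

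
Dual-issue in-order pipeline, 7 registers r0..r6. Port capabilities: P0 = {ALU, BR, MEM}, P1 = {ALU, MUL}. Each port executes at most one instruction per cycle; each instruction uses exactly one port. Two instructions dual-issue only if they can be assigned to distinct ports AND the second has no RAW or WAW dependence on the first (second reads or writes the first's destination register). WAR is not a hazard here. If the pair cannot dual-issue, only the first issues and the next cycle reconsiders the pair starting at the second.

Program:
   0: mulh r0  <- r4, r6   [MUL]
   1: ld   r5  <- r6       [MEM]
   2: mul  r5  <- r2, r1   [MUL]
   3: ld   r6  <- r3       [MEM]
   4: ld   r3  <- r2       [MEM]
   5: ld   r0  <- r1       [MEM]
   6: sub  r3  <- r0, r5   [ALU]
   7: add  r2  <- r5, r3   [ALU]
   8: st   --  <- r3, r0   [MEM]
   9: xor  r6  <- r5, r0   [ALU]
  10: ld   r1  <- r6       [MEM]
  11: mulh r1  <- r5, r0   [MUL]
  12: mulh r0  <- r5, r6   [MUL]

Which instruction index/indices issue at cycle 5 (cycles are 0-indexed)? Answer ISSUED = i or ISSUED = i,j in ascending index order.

[0] i0&i1  mulh.MUL ld.MEM  -- pair
[1] i2&i3  mul.MUL ld.MEM  -- pair
[2] i4  ld.MEM  -- no-port MEM/MEM
[3] i5  ld.MEM  -- RAW r0
[4] i6  sub.ALU  -- RAW r3
[5] i7&i8  add.ALU st.MEM  -- pair
[6] i9  xor.ALU  -- RAW r6
[7] i10  ld.MEM  -- WAW r1
[8] i11  mulh.MUL  -- no-port MUL/MUL
[9] i12  mulh.MUL  -- tail

ISSUED = 7,8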